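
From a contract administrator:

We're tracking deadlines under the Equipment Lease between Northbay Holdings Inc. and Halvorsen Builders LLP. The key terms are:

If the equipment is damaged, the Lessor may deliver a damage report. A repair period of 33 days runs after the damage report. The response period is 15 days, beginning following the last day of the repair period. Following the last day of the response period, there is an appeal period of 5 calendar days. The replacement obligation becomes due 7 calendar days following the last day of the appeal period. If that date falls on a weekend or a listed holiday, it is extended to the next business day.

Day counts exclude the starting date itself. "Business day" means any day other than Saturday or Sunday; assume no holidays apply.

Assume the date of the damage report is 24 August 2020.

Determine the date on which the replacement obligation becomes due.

23 October 2020

Adding 33 calendar days to 24 August 2020 gives 26 September 2020, which is the last day of the repair period.
The last day of the response period: 15 calendar days after 26 September 2020 is 11 October 2020.
The last day of the appeal period: 11 October 2020 + 5 days = 16 October 2020.
Adding 7 calendar days to 16 October 2020 gives 23 October 2020, which is the date on which the replacement obligation becomes due. 23 October 2020 is a Friday, so no roll-forward applies.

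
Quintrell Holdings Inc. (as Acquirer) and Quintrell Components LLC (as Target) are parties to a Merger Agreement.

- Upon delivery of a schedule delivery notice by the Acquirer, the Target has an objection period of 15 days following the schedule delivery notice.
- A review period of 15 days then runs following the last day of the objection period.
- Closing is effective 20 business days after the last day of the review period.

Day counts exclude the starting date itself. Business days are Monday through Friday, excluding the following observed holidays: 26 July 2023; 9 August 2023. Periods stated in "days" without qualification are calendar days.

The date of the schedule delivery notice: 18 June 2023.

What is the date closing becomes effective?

17 August 2023

The last day of the objection period: 18 June 2023 + 15 days = 3 July 2023.
Adding 15 calendar days to 3 July 2023 gives 18 July 2023, which is the last day of the review period.
From Tuesday, 18 July 2023, 20 business days (Jul 19, Jul 20, Jul 21, Jul 24, …, Aug 15, Aug 16, Aug 17, skipping weekends and the listed holidays on Jul 26, Aug 9) brings us to Thursday, 17 August 2023, which is the date closing becomes effective.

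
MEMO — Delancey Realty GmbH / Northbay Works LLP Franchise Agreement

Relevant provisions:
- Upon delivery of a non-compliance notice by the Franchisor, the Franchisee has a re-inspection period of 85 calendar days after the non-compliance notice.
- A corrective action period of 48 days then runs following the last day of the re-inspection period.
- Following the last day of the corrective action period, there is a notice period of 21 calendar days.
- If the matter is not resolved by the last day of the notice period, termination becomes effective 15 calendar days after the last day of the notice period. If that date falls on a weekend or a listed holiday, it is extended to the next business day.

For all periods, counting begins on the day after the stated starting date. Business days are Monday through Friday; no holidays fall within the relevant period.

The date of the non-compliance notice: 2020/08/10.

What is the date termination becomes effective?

Adding 85 calendar days to 2020/08/10 gives 2020/11/03, which is the last day of the re-inspection period.
The last day of the corrective action period: 48 calendar days after 2020/11/03 is 2020/12/21.
Adding 21 calendar days to 2020/12/21 gives 2021/01/11, which is the last day of the notice period.
The date termination becomes effective: 15 calendar days after 2021/01/11 is 2021/01/26. 2021/01/26 is a Tuesday, so no roll-forward applies.

2021/01/26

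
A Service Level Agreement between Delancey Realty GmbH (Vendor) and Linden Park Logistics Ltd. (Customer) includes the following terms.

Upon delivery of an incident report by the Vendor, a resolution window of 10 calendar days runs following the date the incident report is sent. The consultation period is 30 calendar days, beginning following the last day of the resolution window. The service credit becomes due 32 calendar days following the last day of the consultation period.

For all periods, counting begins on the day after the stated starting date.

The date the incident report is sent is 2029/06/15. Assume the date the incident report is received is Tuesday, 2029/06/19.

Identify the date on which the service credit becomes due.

2029/08/26

The last day of the resolution window: 10 calendar days after 2029/06/15 is 2029/06/25.
The last day of the consultation period: 2029/06/25 + 30 days = 2029/07/25.
The date on which the service credit becomes due: 32 calendar days after 2029/07/25 is 2029/08/26.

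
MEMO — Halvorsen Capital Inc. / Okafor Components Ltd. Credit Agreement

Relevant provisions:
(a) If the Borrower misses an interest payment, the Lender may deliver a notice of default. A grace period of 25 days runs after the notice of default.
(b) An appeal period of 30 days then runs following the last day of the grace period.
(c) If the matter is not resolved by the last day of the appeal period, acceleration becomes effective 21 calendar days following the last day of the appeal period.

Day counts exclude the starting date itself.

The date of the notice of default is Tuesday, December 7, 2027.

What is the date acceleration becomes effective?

The last day of the grace period: December 7, 2027 + 25 days = January 1, 2028.
The last day of the appeal period: January 1, 2028 + 30 days = January 31, 2028.
The date acceleration becomes effective: January 31, 2028 + 21 days = February 21, 2028.

February 21, 2028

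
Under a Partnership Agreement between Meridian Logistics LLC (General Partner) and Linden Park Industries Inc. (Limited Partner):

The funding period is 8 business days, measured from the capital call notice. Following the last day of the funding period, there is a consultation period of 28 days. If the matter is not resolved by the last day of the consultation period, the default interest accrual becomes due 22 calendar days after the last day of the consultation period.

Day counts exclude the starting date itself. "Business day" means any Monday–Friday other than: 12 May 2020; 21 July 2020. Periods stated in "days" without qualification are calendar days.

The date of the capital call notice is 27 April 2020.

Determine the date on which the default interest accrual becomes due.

26 June 2020

The last day of the funding period: counting 8 business days from Monday, 27 April 2020 (Apr 28, Apr 29, Apr 30, May 1, May 4, May 5, May 6, May 7, skipping weekends) reaches Thursday, 7 May 2020.
Adding 28 calendar days to 7 May 2020 gives 4 June 2020, which is the last day of the consultation period.
The date on which the default interest accrual becomes due: 4 June 2020 + 22 days = 26 June 2020.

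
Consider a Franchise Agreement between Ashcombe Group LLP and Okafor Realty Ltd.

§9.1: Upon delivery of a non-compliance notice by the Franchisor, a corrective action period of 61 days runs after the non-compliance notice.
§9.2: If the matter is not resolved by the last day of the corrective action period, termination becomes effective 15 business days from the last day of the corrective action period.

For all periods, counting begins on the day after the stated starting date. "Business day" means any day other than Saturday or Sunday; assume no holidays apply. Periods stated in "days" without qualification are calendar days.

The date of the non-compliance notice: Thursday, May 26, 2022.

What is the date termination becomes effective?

August 16, 2022

The last day of the corrective action period: May 26, 2022 + 61 days = July 26, 2022.
The date termination becomes effective: counting 15 business days from Tuesday, July 26, 2022 (Jul 27, Jul 28, Jul 29, Aug 1, …, Aug 12, Aug 15, Aug 16, skipping weekends) reaches Tuesday, August 16, 2022.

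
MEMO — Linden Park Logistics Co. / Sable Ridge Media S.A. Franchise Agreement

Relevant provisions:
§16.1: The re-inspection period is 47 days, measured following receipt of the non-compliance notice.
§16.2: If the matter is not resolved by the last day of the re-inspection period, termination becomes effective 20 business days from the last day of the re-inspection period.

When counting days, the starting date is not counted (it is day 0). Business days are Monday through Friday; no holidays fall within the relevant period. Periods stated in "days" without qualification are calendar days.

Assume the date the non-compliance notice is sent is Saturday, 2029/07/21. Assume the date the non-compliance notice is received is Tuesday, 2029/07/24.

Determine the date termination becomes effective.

The last day of the re-inspection period: 2029/07/24 + 47 days = 2029/09/09.
The date termination becomes effective: 20 business days after Sunday, 2029/09/09, skipping weekends — Sep 10, Sep 11, Sep 12, Sep 13, …, Oct 3, Oct 4, Oct 5 — lands on Friday, 2029/10/05.

2029/10/05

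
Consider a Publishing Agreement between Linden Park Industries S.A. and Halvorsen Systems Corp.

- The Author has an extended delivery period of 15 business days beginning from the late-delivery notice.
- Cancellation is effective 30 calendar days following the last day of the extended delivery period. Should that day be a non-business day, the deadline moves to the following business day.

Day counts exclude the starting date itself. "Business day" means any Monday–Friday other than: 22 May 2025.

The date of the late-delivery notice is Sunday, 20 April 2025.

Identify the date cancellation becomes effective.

The last day of the extended delivery period: counting 15 business days from Sunday, 20 April 2025 (Apr 21, Apr 22, Apr 23, Apr 24, …, May 7, May 8, May 9, skipping weekends) reaches Friday, 9 May 2025.
The date cancellation becomes effective: 30 calendar days after 9 May 2025 is 8 June 2025. That falls on a Sunday, so it rolls to the next business day, Monday, 9 June 2025.

9 June 2025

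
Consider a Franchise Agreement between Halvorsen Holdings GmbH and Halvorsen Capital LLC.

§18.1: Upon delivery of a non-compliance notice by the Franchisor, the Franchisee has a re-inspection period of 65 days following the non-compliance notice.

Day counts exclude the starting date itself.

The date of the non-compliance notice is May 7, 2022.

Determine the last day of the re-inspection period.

The last day of the re-inspection period: May 7, 2022 + 65 days = July 11, 2022.

July 11, 2022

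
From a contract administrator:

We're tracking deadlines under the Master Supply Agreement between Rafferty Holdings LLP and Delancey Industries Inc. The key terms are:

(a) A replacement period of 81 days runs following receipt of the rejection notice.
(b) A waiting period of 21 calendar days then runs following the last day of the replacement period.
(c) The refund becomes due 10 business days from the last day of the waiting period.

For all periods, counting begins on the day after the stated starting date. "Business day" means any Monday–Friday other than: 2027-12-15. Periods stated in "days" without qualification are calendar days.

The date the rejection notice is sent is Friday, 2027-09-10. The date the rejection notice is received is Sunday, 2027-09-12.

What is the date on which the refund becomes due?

2028-01-06

The last day of the replacement period: 2027-09-12 + 81 days = 2027-12-02.
Adding 21 calendar days to 2027-12-02 gives 2027-12-23, which is the last day of the waiting period.
The date on which the refund becomes due: 10 business days after Thursday, 2027-12-23, skipping weekends — Dec 24, Dec 27, Dec 28, Dec 29, Dec 30, Dec 31, Jan 3, Jan 4, Jan 5, Jan 6 — lands on Thursday, 2028-01-06.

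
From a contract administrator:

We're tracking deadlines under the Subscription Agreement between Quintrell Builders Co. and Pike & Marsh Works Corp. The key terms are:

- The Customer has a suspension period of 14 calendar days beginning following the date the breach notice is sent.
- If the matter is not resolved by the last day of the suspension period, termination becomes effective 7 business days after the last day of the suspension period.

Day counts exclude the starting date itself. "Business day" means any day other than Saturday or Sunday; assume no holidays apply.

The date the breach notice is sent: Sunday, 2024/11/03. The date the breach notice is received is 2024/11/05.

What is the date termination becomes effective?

Adding 14 calendar days to 2024/11/03 gives 2024/11/17, which is the last day of the suspension period.
The date termination becomes effective: counting 7 business days from Sunday, 2024/11/17 (Nov 18, Nov 19, Nov 20, Nov 21, Nov 22, Nov 25, Nov 26, skipping weekends) reaches Tuesday, 2024/11/26.

2024/11/26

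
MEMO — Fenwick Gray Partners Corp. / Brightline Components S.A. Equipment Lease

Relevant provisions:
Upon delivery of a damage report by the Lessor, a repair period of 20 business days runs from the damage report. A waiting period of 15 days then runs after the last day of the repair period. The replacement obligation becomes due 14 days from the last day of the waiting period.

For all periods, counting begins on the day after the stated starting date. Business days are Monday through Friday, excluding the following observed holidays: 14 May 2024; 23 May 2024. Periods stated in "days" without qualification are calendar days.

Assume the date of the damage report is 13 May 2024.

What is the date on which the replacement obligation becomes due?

11 July 2024

The last day of the repair period: counting 20 business days from Monday, 13 May 2024 (May 15, May 16, May 17, May 20, …, Jun 10, Jun 11, Jun 12, skipping weekends and the listed holidays on May 14, May 23) reaches Wednesday, 12 June 2024.
Adding 15 calendar days to 12 June 2024 gives 27 June 2024, which is the last day of the waiting period.
The date on which the replacement obligation becomes due: 27 June 2024 + 14 days = 11 July 2024.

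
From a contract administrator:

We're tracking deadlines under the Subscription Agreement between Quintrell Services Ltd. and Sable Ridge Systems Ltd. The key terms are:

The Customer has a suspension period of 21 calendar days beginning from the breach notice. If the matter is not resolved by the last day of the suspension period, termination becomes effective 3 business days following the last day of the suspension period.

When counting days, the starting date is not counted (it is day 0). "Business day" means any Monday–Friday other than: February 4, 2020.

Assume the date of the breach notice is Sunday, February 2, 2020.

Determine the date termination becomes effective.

February 26, 2020

The last day of the suspension period: February 2, 2020 + 21 days = February 23, 2020.
The date termination becomes effective: 3 business days after Sunday, February 23, 2020, skipping weekends — Feb 24, Feb 25, Feb 26 — lands on Wednesday, February 26, 2020.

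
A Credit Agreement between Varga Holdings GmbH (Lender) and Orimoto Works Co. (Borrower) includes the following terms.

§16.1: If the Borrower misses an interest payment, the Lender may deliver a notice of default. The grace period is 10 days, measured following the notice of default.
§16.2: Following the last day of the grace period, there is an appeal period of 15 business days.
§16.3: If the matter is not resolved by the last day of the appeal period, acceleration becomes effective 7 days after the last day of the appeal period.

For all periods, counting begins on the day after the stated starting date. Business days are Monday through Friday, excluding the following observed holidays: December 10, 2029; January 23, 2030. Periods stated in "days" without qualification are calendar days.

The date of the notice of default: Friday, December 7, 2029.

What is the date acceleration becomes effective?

The last day of the grace period: December 7, 2029 + 10 days = December 17, 2029.
The last day of the appeal period: 15 business days after Monday, December 17, 2029, skipping weekends — Dec 18, Dec 19, Dec 20, Dec 21, …, Jan 3, Jan 4, Jan 7 — lands on Monday, January 7, 2030.
The date acceleration becomes effective: 7 calendar days after January 7, 2030 is January 14, 2030.

January 14, 2030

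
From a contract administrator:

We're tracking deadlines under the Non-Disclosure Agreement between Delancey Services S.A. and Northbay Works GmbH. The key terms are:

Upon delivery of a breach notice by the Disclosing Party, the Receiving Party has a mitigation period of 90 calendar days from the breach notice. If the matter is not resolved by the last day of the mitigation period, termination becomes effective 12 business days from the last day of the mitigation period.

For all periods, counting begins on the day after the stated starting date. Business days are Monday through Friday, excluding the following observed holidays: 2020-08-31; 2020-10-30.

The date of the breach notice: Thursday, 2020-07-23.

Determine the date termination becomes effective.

2020-11-09

Adding 90 calendar days to 2020-07-23 gives 2020-10-21, which is the last day of the mitigation period.
From Wednesday, 2020-10-21, 12 business days (Oct 22, Oct 23, Oct 26, Oct 27, …, Nov 5, Nov 6, Nov 9, skipping weekends and the listed holiday on Oct 30) brings us to Monday, 2020-11-09, which is the date termination becomes effective.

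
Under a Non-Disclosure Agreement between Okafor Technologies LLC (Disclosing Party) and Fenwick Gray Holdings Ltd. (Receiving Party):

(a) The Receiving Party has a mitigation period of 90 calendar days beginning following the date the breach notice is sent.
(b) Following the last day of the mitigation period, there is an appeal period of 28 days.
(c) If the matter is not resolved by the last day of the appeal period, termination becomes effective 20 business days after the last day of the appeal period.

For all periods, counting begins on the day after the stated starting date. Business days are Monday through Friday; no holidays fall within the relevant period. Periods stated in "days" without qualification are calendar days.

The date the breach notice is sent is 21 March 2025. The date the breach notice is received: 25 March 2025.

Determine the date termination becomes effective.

The last day of the mitigation period: 21 March 2025 + 90 days = 19 June 2025.
The last day of the appeal period: 19 June 2025 + 28 days = 17 July 2025.
From Thursday, 17 July 2025, 20 business days (Jul 18, Jul 21, Jul 22, Jul 23, …, Aug 12, Aug 13, Aug 14, skipping weekends) brings us to Thursday, 14 August 2025, which is the date termination becomes effective.

14 August 2025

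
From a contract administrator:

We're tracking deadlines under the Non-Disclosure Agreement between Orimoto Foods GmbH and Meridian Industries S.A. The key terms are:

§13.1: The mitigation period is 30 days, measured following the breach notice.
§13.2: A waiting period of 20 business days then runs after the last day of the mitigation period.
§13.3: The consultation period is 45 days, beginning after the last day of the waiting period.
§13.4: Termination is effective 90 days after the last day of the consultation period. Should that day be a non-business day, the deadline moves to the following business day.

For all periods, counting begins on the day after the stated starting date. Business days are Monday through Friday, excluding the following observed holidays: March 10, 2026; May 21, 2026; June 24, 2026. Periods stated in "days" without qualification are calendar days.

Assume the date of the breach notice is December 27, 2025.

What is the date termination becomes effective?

July 8, 2026

The last day of the mitigation period: December 27, 2025 + 30 days = January 26, 2026.
From Monday, January 26, 2026, 20 business days (Jan 27, Jan 28, Jan 29, Jan 30, …, Feb 19, Feb 20, Feb 23, skipping weekends) brings us to Monday, February 23, 2026, which is the last day of the waiting period.
The last day of the consultation period: February 23, 2026 + 45 days = April 9, 2026.
The date termination becomes effective: 90 calendar days after April 9, 2026 is July 8, 2026. July 8, 2026 is a Wednesday and is not a listed holiday, so no roll-forward applies.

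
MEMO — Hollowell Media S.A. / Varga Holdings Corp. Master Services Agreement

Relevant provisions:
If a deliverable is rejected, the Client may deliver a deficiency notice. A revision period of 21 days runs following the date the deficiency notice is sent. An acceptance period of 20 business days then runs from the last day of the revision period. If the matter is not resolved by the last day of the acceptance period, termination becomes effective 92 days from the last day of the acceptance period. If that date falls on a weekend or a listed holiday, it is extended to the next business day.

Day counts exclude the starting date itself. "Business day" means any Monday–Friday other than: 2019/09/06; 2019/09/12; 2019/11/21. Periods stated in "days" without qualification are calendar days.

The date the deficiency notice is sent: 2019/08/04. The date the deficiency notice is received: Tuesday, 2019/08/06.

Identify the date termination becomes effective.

2019/12/25

Adding 21 calendar days to 2019/08/04 gives 2019/08/25, which is the last day of the revision period.
From Sunday, 2019/08/25, 20 business days (Aug 26, Aug 27, Aug 28, Aug 29, …, Sep 20, Sep 23, Sep 24, skipping weekends and the listed holidays on Sep 6, Sep 12) brings us to Tuesday, 2019/09/24, which is the last day of the acceptance period.
The date termination becomes effective: 2019/09/24 + 92 days = 2019/12/25. 2019/12/25 is a Wednesday and is not a listed holiday, so no roll-forward applies.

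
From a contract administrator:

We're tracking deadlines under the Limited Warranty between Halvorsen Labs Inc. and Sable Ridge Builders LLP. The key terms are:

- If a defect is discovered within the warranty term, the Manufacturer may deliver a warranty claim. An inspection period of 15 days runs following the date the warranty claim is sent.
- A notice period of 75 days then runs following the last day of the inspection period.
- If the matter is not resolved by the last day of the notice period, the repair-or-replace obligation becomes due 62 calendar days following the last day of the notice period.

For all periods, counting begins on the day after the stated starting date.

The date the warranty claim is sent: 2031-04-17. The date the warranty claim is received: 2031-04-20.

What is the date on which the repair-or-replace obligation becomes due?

The last day of the inspection period: 2031-04-17 + 15 days = 2031-05-02.
The last day of the notice period: 75 calendar days after 2031-05-02 is 2031-07-16.
The date on which the repair-or-replace obligation becomes due: 62 calendar days after 2031-07-16 is 2031-09-16.

2031-09-16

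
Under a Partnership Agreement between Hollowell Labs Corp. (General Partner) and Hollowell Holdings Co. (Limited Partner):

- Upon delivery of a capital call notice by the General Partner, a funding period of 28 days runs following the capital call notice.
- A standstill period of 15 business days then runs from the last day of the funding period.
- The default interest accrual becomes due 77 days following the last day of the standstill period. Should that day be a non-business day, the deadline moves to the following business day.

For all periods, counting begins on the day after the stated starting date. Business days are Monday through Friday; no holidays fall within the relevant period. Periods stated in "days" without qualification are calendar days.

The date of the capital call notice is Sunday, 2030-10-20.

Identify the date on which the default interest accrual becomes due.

2031-02-21

The last day of the funding period: 2030-10-20 + 28 days = 2030-11-17.
The last day of the standstill period: counting 15 business days from Sunday, 2030-11-17 (Nov 18, Nov 19, Nov 20, Nov 21, …, Dec 4, Dec 5, Dec 6, skipping weekends) reaches Friday, 2030-12-06.
Adding 77 calendar days to 2030-12-06 gives 2031-02-21, which is the date on which the default interest accrual becomes due. 2031-02-21 is a Friday, so no roll-forward applies.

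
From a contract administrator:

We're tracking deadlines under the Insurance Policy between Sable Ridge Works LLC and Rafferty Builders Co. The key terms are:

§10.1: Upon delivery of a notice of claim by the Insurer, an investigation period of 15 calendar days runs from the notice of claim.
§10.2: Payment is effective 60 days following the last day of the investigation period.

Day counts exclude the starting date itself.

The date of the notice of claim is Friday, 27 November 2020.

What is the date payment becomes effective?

Adding 15 calendar days to 27 November 2020 gives 12 December 2020, which is the last day of the investigation period.
The date payment becomes effective: 12 December 2020 + 60 days = 10 February 2021.

10 February 2021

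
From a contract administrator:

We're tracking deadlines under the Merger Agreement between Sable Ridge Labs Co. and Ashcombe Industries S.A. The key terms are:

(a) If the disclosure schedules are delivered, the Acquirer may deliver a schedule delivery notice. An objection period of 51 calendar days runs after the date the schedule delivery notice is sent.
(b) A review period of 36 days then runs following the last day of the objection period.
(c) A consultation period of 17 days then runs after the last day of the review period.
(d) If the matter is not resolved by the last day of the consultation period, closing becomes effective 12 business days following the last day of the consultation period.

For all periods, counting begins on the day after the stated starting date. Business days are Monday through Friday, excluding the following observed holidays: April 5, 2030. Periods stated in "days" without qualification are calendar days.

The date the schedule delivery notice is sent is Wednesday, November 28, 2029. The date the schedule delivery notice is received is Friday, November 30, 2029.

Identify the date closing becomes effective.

March 28, 2030

The last day of the objection period: 51 calendar days after November 28, 2029 is January 18, 2030.
Adding 36 calendar days to January 18, 2030 gives February 23, 2030, which is the last day of the review period.
The last day of the consultation period: 17 calendar days after February 23, 2030 is March 12, 2030.
The date closing becomes effective: 12 business days after Tuesday, March 12, 2030, skipping weekends — Mar 13, Mar 14, Mar 15, Mar 18, …, Mar 26, Mar 27, Mar 28 — lands on Thursday, March 28, 2030.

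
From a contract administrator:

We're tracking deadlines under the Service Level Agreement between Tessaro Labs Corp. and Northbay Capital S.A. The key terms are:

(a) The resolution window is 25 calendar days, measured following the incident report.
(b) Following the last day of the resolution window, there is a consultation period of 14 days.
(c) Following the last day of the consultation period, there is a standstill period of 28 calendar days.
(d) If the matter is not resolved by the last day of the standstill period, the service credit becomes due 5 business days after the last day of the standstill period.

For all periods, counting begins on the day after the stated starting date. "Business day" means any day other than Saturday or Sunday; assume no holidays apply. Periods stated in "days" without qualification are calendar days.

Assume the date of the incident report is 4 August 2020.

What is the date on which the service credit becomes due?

The last day of the resolution window: 25 calendar days after 4 August 2020 is 29 August 2020.
The last day of the consultation period: 14 calendar days after 29 August 2020 is 12 September 2020.
Adding 28 calendar days to 12 September 2020 gives 10 October 2020, which is the last day of the standstill period.
The date on which the service credit becomes due: counting 5 business days from Saturday, 10 October 2020 (Oct 12, Oct 13, Oct 14, Oct 15, Oct 16, skipping weekends) reaches Friday, 16 October 2020.

16 October 2020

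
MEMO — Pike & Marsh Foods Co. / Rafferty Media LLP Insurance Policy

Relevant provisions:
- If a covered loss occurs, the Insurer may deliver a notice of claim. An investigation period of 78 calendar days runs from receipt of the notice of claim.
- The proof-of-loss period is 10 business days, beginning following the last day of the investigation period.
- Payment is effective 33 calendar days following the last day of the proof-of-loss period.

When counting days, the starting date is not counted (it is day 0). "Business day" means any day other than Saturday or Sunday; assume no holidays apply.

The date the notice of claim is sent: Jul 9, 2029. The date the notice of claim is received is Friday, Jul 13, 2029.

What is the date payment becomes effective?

Nov 14, 2029

Adding 78 calendar days to Jul 13, 2029 gives Sep 29, 2029, which is the last day of the investigation period.
The last day of the proof-of-loss period: 10 business days after Saturday, Sep 29, 2029, skipping weekends — Oct 1, Oct 2, Oct 3, Oct 4, Oct 5, Oct 8, Oct 9, Oct 10, Oct 11, Oct 12 — lands on Friday, Oct 12, 2029.
The date payment becomes effective: Oct 12, 2029 + 33 days = Nov 14, 2029.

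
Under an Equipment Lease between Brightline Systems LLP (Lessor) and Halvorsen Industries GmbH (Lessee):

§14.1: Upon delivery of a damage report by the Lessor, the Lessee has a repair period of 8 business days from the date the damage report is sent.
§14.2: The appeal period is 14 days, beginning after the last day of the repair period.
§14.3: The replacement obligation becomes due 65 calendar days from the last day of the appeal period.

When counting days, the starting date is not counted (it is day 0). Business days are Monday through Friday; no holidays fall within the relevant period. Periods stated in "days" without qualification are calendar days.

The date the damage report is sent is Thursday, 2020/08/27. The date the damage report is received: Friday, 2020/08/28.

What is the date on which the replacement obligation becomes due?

The last day of the repair period: 8 business days after Thursday, 2020/08/27, skipping weekends — Aug 28, Aug 31, Sep 1, Sep 2, Sep 3, Sep 4, Sep 7, Sep 8 — lands on Tuesday, 2020/09/08.
The last day of the appeal period: 14 calendar days after 2020/09/08 is 2020/09/22.
Adding 65 calendar days to 2020/09/22 gives 2020/11/26, which is the date on which the replacement obligation becomes due.

2020/11/26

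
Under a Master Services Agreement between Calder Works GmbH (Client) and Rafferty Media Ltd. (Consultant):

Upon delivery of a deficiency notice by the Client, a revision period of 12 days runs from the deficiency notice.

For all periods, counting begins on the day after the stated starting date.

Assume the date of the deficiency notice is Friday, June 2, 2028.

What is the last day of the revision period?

June 14, 2028

The last day of the revision period: 12 calendar days after June 2, 2028 is June 14, 2028.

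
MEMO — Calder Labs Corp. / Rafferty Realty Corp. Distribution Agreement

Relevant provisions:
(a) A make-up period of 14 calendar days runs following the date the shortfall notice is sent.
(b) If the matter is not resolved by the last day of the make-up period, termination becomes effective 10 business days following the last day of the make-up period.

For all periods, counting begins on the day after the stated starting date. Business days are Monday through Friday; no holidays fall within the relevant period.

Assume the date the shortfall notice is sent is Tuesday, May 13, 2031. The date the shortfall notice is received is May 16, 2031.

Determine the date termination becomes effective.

Jun 10, 2031

The last day of the make-up period: 14 calendar days after May 13, 2031 is May 27, 2031.
The date termination becomes effective: counting 10 business days from Tuesday, May 27, 2031 (May 28, May 29, May 30, Jun 2, Jun 3, Jun 4, Jun 5, Jun 6, Jun 9, Jun 10, skipping weekends) reaches Tuesday, Jun 10, 2031.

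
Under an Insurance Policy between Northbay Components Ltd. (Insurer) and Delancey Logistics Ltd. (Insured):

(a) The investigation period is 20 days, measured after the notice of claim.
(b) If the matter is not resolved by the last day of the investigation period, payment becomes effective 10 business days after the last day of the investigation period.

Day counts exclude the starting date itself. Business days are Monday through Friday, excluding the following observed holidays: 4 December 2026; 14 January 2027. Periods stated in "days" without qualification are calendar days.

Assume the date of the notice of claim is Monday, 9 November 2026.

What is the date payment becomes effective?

Adding 20 calendar days to 9 November 2026 gives 29 November 2026, which is the last day of the investigation period.
The date payment becomes effective: counting 10 business days from Sunday, 29 November 2026 (Nov 30, Dec 1, Dec 2, Dec 3, Dec 7, Dec 8, Dec 9, Dec 10, Dec 11, Dec 14, skipping weekends and the listed holiday on Dec 4) reaches Monday, 14 December 2026.

14 December 2026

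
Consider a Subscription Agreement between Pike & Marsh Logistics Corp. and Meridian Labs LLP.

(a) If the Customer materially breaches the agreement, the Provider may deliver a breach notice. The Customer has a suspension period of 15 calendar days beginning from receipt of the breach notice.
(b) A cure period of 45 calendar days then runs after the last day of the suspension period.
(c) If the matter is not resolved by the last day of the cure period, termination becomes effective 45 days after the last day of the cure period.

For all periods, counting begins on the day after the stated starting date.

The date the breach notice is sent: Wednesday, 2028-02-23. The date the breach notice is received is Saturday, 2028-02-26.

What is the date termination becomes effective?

The last day of the suspension period: 15 calendar days after 2028-02-26 is 2028-03-12.
The last day of the cure period: 2028-03-12 + 45 days = 2028-04-26.
The date termination becomes effective: 2028-04-26 + 45 days = 2028-06-10.

2028-06-10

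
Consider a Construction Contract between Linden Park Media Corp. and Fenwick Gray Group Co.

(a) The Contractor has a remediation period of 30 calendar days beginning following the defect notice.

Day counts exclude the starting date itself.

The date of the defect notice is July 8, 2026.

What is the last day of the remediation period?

August 7, 2026

The last day of the remediation period: July 8, 2026 + 30 days = August 7, 2026.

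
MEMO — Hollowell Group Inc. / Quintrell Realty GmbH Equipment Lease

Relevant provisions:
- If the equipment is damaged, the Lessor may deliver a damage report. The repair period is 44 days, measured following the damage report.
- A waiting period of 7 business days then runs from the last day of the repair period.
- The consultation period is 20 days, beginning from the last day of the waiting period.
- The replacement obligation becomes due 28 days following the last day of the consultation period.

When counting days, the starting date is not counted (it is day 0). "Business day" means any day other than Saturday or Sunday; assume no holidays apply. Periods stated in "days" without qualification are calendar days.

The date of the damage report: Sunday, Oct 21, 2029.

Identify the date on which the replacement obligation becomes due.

The last day of the repair period: 44 calendar days after Oct 21, 2029 is Dec 4, 2029.
From Tuesday, Dec 4, 2029, 7 business days (Dec 5, Dec 6, Dec 7, Dec 10, Dec 11, Dec 12, Dec 13, skipping weekends) brings us to Thursday, Dec 13, 2029, which is the last day of the waiting period.
The last day of the consultation period: 20 calendar days after Dec 13, 2029 is Jan 2, 2030.
The date on which the replacement obligation becomes due: 28 calendar days after Jan 2, 2030 is Jan 30, 2030.

Jan 30, 2030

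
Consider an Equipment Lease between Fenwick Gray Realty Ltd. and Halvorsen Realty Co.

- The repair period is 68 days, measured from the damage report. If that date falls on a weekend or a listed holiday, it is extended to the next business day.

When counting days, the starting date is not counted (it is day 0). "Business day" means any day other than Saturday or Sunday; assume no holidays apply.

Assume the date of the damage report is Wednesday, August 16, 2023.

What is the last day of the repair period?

The last day of the repair period: August 16, 2023 + 68 days = October 23, 2023. October 23, 2023 is a Monday, so no roll-forward applies.

October 23, 2023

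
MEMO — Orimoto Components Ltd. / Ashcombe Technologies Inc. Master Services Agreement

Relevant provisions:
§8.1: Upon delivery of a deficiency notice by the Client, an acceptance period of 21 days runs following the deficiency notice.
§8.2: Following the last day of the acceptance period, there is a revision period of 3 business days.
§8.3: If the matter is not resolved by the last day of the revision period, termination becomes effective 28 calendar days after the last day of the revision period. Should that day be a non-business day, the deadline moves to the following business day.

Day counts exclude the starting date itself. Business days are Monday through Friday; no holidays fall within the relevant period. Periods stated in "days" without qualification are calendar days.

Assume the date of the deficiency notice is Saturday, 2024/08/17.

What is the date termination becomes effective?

2024/10/09

The last day of the acceptance period: 2024/08/17 + 21 days = 2024/09/07.
The last day of the revision period: counting 3 business days from Saturday, 2024/09/07 (Sep 9, Sep 10, Sep 11, skipping weekends) reaches Wednesday, 2024/09/11.
Adding 28 calendar days to 2024/09/11 gives 2024/10/09, which is the date termination becomes effective. 2024/10/09 is a Wednesday, so no roll-forward applies.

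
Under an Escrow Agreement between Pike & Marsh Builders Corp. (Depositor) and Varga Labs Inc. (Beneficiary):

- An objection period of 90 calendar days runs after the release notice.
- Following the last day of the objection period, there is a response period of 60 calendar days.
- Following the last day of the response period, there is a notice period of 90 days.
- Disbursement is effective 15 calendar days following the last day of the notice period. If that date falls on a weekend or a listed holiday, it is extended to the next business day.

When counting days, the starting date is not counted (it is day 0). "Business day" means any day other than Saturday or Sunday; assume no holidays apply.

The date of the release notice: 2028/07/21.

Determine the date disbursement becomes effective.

The last day of the objection period: 2028/07/21 + 90 days = 2028/10/19.
Adding 60 calendar days to 2028/10/19 gives 2028/12/18, which is the last day of the response period.
Adding 90 calendar days to 2028/12/18 gives 2029/03/18, which is the last day of the notice period.
Adding 15 calendar days to 2029/03/18 gives 2029/04/02, which is the date disbursement becomes effective. 2029/04/02 is a Monday, so no roll-forward applies.

2029/04/02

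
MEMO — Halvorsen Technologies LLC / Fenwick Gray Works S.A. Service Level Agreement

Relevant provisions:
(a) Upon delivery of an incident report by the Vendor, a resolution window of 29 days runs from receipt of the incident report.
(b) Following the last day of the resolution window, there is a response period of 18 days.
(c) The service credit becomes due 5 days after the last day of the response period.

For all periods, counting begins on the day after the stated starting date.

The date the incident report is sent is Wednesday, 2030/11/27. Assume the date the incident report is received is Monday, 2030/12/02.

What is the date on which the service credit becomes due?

The last day of the resolution window: 2030/12/02 + 29 days = 2030/12/31.
Adding 18 calendar days to 2030/12/31 gives 2031/01/18, which is the last day of the response period.
The date on which the service credit becomes due: 5 calendar days after 2031/01/18 is 2031/01/23.

2031/01/23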